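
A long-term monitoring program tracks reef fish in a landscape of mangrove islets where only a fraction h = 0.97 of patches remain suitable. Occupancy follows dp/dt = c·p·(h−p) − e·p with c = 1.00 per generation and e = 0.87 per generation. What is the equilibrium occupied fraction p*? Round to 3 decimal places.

Setting dp/dt = 0 and dividing by p* gives c·(h−p*) = e.
So p* = h − e/c = 0.97 − 0.87/1.00 = 0.97 − 0.8700 = 0.1000.

0.100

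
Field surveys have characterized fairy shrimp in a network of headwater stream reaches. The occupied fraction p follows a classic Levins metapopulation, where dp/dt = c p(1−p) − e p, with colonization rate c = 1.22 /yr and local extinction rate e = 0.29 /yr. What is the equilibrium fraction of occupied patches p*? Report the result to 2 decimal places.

At equilibrium, colonization balances extinction: c·p*·(1−p*) = e·p*.
So p* = 1 − e/c = 1 − 0.29/1.22 = 1 − 0.2377 = 0.7623.

0.76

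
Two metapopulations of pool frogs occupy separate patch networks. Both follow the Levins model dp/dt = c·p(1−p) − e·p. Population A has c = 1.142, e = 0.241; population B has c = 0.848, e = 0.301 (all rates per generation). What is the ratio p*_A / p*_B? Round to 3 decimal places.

1.223

A: p*_A = 1 − 0.241/1.142 = 0.7890.
B: p*_B = 1 − 0.301/0.848 = 0.6450.
p*_A / p*_B = 0.7890/0.6450 = 1.2231.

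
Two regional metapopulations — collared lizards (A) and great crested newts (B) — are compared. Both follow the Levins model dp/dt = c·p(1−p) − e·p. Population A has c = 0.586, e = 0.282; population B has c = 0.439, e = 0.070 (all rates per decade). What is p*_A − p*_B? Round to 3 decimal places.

A: p*_A = 1 − 0.282/0.586 = 0.5188.
B: p*_B = 1 − 0.070/0.439 = 0.8405.
p*_A − p*_B = 0.5188 − 0.8405 = -0.3218.

-0.322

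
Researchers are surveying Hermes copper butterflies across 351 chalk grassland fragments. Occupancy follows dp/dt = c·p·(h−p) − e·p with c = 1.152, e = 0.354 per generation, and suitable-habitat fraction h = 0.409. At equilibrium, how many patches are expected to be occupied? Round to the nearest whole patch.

p* = h − e/c = 0.409 − 0.3073 = 0.1017.
Expected occupied patches = N × p* = 351 × 0.1017 = 35.70 ≈ 36.

36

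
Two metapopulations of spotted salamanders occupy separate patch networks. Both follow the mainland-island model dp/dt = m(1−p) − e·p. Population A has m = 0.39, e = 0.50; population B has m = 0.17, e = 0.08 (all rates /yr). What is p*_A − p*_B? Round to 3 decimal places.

-0.242

A: p*_A = m/(m+e) = 0.39/0.8900 = 0.4382.
B: p*_B = 0.17/0.2500 = 0.6800.
p*_A − p*_B = 0.4382 − 0.6800 = -0.2418.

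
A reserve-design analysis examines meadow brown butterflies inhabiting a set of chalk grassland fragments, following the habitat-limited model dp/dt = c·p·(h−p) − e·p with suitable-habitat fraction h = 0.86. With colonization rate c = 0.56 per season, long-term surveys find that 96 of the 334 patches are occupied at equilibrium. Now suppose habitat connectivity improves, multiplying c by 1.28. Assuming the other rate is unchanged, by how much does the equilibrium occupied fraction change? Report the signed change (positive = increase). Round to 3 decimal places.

Observed p* = 96/334 = 0.28743.
Balance c(h−p*) = e gives e = 0.56×(0.86 − 0.28743) = 0.32064.
New p* = 0.86 − e/c = 0.86 − 0.32064/0.71680 = 0.41268.
Δp* = 0.41268 − 0.28743 = +0.12525.

0.125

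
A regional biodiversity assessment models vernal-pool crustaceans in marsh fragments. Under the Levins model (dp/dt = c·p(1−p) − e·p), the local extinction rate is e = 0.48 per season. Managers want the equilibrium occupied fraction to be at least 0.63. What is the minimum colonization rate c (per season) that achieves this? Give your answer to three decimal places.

p* = 1 − e/c ≥ 0.63 requires e/c ≤ 0.3700, i.e. c ≥ e/0.3700.
c_min = 0.48/0.3700 = 1.2973.

1.297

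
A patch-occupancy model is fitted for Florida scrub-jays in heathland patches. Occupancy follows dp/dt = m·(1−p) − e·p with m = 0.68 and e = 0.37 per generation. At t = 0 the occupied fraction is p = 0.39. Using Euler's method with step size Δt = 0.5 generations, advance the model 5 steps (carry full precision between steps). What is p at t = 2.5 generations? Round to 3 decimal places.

0.641

Update rule: p ← p + [m·(1−p) − e·p]·Δt with Δt = 0.5.
t = 0.5: p = 0.39000 + (+0.13525) = 0.52525
t = 1: p = 0.52525 + (+0.06424) = 0.58949
t = 1.5: p = 0.58949 + (+0.03052) = 0.62001
t = 2: p = 0.62001 + (+0.01449) = 0.63450
t = 2.5: p = 0.63450 + (+0.00689) = 0.64139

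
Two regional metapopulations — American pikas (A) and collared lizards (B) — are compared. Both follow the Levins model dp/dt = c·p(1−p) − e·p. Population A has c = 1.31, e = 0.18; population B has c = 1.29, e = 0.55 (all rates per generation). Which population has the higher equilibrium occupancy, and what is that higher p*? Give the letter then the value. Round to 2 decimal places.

A: p*_A = 1 − 0.18/1.31 = 0.8626.
B: p*_B = 1 − 0.55/1.29 = 0.5736.
A is higher at 0.8626.

A, 0.86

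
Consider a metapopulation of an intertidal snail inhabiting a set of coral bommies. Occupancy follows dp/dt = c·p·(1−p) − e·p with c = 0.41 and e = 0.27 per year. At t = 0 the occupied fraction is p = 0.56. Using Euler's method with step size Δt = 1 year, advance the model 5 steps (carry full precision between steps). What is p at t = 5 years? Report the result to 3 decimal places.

Update rule: p ← p + [c·p·(1−p) − e·p]·Δt with Δt = 1.
step 1: Δp = -0.05018, p = 0.50982
step 2: Δp = -0.03519, p = 0.47463
step 3: Δp = -0.02591, p = 0.44872
step 4: Δp = -0.01973, p = 0.42899
step 5: Δp = -0.01539, p = 0.41359

0.414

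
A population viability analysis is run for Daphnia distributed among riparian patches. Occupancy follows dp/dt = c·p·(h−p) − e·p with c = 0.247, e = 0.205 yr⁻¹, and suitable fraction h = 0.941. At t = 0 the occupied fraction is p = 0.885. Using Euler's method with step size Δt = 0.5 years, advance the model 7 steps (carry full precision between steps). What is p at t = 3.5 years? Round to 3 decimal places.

Update rule: p ← p + [c·p·(h−p) − e·p]·Δt with Δt = 0.5.
  1  |  dp/dt·Δt = -0.084592  |  p_1 = 0.800408
  2  |  dp/dt·Δt = -0.068144  |  p_2 = 0.732264
  3  |  dp/dt·Δt = -0.056180  |  p_3 = 0.676084
  4  |  dp/dt·Δt = -0.047179  |  p_4 = 0.628905
  5  |  dp/dt·Δt = -0.040222  |  p_5 = 0.588682
  6  |  dp/dt·Δt = -0.034726  |  p_6 = 0.553957
  7  |  dp/dt·Δt = -0.030302  |  p_7 = 0.523655

0.524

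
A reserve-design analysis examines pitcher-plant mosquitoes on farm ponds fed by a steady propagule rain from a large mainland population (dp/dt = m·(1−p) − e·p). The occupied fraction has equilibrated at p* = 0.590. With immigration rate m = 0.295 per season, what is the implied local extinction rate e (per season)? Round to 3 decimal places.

At equilibrium m(1−p*) = e·p*, so e = m(1−p*)/p*.
e = 0.295 × 0.4100 / 0.590 = 0.2050.

0.205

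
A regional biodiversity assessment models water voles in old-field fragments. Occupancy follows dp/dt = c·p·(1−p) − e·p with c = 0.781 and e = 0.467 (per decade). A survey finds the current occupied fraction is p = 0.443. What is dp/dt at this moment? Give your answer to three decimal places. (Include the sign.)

-0.014

Colonization term: c·p·(1−p) = 0.781×0.443×0.5570 = 0.19271.
Extinction term: e·p = 0.20688.
dp/dt = 0.19271 − 0.20688 = -0.01417.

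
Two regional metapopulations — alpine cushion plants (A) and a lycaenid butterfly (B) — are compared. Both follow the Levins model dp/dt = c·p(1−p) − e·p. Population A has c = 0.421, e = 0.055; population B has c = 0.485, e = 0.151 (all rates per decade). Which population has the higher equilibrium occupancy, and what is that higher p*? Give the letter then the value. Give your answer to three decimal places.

A, 0.869

A: p*_A = 1 − 0.055/0.421 = 0.8694.
B: p*_B = 1 − 0.151/0.485 = 0.6887.
A is higher at 0.8694.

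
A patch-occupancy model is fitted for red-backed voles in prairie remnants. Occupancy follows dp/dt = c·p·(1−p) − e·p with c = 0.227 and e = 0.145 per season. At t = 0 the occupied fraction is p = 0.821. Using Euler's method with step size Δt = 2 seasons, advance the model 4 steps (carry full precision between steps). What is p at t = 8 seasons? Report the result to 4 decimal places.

Update rule: p ← p + [c·p·(1−p) − e·p]·Δt with Δt = 2.
step 1: Δp = -0.17137, p = 0.64963
step 2: Δp = -0.08506, p = 0.56457
step 3: Δp = -0.05212, p = 0.51245
step 4: Δp = -0.03518, p = 0.47727

0.4773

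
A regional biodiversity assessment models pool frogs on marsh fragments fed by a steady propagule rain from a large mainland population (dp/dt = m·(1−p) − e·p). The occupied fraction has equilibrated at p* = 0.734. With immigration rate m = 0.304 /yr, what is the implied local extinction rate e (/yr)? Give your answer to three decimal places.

0.110

At equilibrium m(1−p*) = e·p*, so e = m(1−p*)/p*.
e = 0.304 × 0.2660 / 0.734 = 0.1102.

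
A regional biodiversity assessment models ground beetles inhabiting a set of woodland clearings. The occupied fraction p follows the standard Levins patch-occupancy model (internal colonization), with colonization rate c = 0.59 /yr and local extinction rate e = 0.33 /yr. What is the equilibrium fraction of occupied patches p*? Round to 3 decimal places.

0.441

Setting dp/dt = 0 and dividing through by p* gives c·(1−p*) = e.
So p* = 1 − e/c = 1 − 0.33/0.59 = 1 − 0.5593 = 0.4407.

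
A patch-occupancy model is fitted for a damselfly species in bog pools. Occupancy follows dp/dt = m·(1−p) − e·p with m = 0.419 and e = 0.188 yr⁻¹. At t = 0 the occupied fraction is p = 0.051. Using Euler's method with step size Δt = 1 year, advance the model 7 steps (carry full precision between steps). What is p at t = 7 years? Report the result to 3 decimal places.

Update rule: p ← p + [m·(1−p) − e·p]·Δt with Δt = 1.
  1  |  dp/dt·Δt = +0.388043  |  p_1 = 0.439043
  2  |  dp/dt·Δt = +0.152501  |  p_2 = 0.591544
  3  |  dp/dt·Δt = +0.059933  |  p_3 = 0.651477
  4  |  dp/dt·Δt = +0.023554  |  p_4 = 0.675030
  5  |  dp/dt·Δt = +0.009257  |  p_5 = 0.684287
  6  |  dp/dt·Δt = +0.003638  |  p_6 = 0.687925
  7  |  dp/dt·Δt = +0.001430  |  p_7 = 0.689354

0.689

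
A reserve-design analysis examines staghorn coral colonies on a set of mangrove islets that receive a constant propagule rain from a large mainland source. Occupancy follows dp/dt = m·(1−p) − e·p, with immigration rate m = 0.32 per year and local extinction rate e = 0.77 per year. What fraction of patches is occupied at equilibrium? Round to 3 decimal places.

0.294

Setting dp/dt = 0: m − m·p* = e·p*, so m = (m+e)·p*.
p* = m/(m+e) = 0.32/(0.32+0.77) = 0.32/1.0900 = 0.2936.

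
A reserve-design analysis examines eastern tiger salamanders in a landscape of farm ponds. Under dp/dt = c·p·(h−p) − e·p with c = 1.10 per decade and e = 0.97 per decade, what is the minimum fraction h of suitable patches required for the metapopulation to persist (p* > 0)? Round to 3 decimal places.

0.882

p* = h − e/c is positive only when h > e/c.
h_min = e/c = 0.97/1.10 = 0.8818.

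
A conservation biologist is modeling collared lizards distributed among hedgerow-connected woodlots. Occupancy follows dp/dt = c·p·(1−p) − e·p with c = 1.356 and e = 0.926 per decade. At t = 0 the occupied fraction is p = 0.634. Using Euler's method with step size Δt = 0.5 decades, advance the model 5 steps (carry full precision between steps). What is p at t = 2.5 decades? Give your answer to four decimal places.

Update rule: p ← p + [c·p·(1−p) − e·p]·Δt with Δt = 0.5.
step 1: Δp = -0.13622, p = 0.49778
step 2: Δp = -0.06098, p = 0.43681
step 3: Δp = -0.03545, p = 0.40136
step 4: Δp = -0.02293, p = 0.37843
step 5: Δp = -0.01573, p = 0.36270

0.3627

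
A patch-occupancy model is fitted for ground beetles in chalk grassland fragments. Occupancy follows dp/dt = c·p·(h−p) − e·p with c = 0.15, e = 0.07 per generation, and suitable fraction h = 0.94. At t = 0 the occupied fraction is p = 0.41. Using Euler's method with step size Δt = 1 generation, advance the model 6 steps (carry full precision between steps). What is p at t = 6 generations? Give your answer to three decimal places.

Update rule: p ← p + [c·p·(h−p) − e·p]·Δt with Δt = 1.
step 1: Δp = +0.00389, p = 0.41389
step 2: Δp = +0.00369, p = 0.41759
step 3: Δp = +0.00349, p = 0.42108
step 4: Δp = +0.00330, p = 0.42438
step 5: Δp = +0.00312, p = 0.42749
step 6: Δp = +0.00294, p = 0.43043

0.430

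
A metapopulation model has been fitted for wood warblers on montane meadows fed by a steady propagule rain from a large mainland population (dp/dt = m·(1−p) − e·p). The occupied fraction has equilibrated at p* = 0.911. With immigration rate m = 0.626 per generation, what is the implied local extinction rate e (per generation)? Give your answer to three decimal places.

At equilibrium m(1−p*) = e·p*, so e = m(1−p*)/p*.
e = 0.626 × 0.0890 / 0.911 = 0.0612.

0.061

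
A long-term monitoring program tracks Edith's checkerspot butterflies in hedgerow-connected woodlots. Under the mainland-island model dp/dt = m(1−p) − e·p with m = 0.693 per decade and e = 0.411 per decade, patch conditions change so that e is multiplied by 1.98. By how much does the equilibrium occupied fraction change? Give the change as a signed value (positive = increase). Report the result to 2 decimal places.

Before: p* = 0.693/(0.693+0.411) = 0.6277.
After: m = 0.693, e = 0.81378; p* = 0.693/1.5068 = 0.4599.
Δp* = 0.4599 − 0.6277 = -0.1678.

-0.17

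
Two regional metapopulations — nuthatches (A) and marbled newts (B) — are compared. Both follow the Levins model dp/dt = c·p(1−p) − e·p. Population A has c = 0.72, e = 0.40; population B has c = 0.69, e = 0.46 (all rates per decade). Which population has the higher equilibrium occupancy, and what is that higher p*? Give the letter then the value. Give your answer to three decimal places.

A: p*_A = 1 − 0.40/0.72 = 0.4444.
B: p*_B = 1 − 0.46/0.69 = 0.3333.
A is higher at 0.4444.

A, 0.444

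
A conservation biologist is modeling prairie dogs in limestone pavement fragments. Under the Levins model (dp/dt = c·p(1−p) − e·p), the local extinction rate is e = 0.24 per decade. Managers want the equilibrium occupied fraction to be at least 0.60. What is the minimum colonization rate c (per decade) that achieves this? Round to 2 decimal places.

0.60

p* = 1 − e/c ≥ 0.60 requires e/c ≤ 0.4000, i.e. c ≥ e/0.4000.
c_min = 0.24/0.4000 = 0.6000.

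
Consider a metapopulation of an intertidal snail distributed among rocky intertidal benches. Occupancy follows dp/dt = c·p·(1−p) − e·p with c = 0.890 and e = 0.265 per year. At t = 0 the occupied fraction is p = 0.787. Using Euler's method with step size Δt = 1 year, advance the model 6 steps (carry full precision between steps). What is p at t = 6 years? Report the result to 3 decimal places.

0.702

Update rule: p ← p + [c·p·(1−p) − e·p]·Δt with Δt = 1.
step 1: Δp = -0.05936, p = 0.72764
step 2: Δp = -0.01644, p = 0.71119
step 3: Δp = -0.00566, p = 0.70553
step 4: Δp = -0.00206, p = 0.70347
step 5: Δp = -0.00077, p = 0.70270
step 6: Δp = -0.00029, p = 0.70242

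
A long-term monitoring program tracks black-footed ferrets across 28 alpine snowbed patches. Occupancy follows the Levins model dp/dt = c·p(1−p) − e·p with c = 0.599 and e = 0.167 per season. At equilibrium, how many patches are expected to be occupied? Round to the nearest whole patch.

p* = 1 − e/c = 1 − 0.167/0.599 = 0.7212.
Expected occupied patches = N × p* = 28 × 0.7212 = 20.19 ≈ 20.

20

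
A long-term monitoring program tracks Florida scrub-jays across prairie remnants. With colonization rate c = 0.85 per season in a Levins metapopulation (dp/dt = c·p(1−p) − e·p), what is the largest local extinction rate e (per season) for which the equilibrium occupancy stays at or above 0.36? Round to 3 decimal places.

1 − e/c ≥ 0.36 ⇒ e ≤ c(1 − 0.36) = 0.85 × 0.6400.
e_max = 0.5440.

0.544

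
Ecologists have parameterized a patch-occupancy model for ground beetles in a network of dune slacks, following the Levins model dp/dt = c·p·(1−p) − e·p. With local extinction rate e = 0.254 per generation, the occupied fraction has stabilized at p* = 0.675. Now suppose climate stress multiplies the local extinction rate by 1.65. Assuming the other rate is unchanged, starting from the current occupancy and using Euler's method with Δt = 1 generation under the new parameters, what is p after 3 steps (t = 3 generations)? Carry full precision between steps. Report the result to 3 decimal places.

0.497

Balance c(1−p*) = e gives c = e/(1 − 0.67500) = 0.254/0.32500 = 0.78154.
Starting from p₀ = 0.67500; update p ← p + (dp/dt)·Δt with the new parameters.
step 1: Δp = -0.11144, p = 0.56356
step 2: Δp = -0.04396, p = 0.51960
step 3: Δp = -0.02268, p = 0.49692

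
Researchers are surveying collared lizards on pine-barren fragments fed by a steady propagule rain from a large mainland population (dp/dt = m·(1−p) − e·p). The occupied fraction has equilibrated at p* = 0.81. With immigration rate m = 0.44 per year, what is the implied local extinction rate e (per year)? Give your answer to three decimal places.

0.103

At equilibrium m(1−p*) = e·p*, so e = m(1−p*)/p*.
e = 0.44 × 0.1900 / 0.81 = 0.1032.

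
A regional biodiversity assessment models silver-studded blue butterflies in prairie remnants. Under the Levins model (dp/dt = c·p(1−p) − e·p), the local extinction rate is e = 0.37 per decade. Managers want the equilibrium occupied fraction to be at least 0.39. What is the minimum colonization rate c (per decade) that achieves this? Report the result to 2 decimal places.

0.61

p* = 1 − e/c ≥ 0.39 requires e/c ≤ 0.6100, i.e. c ≥ e/0.6100.
c_min = 0.37/0.6100 = 0.6066.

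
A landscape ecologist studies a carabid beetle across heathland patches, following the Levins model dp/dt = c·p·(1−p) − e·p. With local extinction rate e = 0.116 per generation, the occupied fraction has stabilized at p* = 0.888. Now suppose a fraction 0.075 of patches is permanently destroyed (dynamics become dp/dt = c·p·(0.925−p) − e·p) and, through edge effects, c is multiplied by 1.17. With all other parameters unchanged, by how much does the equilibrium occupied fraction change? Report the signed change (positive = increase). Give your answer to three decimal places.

-0.059

Balance c(1−p*) = e gives c = e/(1 − 0.88800) = 0.116/0.11200 = 1.03571.
New p* = 0.925 − e/c = 0.925 − 0.11600/1.21178 = 0.82927.
Δp* = 0.82927 − 0.88800 = -0.05873.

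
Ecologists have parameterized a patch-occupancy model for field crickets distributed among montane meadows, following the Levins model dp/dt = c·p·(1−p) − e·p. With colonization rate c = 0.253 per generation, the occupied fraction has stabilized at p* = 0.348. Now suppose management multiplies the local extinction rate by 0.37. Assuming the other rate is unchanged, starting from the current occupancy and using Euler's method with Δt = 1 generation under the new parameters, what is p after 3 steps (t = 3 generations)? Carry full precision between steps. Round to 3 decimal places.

0.457

Balance c(1−p*) = e gives e = 0.253×(1 − 0.34800) = 0.16496.
Starting from p₀ = 0.34800; update p ← p + (dp/dt)·Δt with the new parameters.
t = 1: p = 0.34800 + (+0.03616) = 0.38416
t = 2: p = 0.38416 + (+0.03641) = 0.42057
t = 3: p = 0.42057 + (+0.03598) = 0.45656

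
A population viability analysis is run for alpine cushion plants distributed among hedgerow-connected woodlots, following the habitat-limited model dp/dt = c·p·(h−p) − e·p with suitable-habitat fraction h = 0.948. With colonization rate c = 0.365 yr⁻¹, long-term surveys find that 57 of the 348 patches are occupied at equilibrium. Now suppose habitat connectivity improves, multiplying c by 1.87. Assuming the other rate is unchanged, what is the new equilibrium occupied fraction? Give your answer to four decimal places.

0.5286

Observed p* = 57/348 = 0.16379.
Balance c(h−p*) = e gives e = 0.365×(0.948 − 0.16379) = 0.28624.
New p* = 0.948 − e/c = 0.948 − 0.28624/0.68255 = 0.52863.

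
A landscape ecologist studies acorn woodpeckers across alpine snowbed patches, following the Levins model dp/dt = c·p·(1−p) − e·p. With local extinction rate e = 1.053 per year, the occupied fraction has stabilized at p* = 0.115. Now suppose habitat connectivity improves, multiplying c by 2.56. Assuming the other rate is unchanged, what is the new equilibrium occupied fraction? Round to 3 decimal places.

0.654

Balance c(1−p*) = e gives c = e/(1 − 0.11500) = 1.053/0.88500 = 1.18983.
New p* = 1 − e/c = 1 − 1.05300/3.04596 = 0.65430.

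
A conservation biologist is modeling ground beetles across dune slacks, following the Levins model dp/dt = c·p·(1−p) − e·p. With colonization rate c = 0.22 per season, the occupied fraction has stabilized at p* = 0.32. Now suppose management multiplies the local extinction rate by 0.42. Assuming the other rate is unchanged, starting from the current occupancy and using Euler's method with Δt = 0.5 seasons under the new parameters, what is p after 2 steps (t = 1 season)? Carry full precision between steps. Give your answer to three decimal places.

Balance c(1−p*) = e gives e = 0.22×(1 − 0.32000) = 0.14960.
Starting from p₀ = 0.32000; update p ← p + (dp/dt)·Δt with the new parameters.
p: 0.32000 → 0.33388  (Δp = +0.01388)
p: 0.33388 → 0.34786  (Δp = +0.01398)

0.348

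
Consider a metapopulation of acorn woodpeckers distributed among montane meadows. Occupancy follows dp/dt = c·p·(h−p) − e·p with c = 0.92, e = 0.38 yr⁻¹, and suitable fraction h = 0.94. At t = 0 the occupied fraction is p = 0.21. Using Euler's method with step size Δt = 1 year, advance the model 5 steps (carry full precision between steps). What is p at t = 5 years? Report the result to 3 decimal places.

Update rule: p ← p + [c·p·(h−p) − e·p]·Δt with Δt = 1.
step 1: Δp = +0.06124, p = 0.27124
step 2: Δp = +0.06381, p = 0.33505
step 3: Δp = +0.05915, p = 0.39420
step 4: Δp = +0.04815, p = 0.44235
step 5: Δp = +0.03443, p = 0.47678

0.477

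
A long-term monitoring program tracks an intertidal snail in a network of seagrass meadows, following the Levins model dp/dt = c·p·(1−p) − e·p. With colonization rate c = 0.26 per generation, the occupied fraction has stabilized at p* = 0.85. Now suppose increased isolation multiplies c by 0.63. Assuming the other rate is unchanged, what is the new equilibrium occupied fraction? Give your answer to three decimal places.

Balance c(1−p*) = e gives e = 0.26×(1 − 0.85000) = 0.03900.
New p* = 1 − e/c = 1 − 0.03900/0.16380 = 0.76190.

0.762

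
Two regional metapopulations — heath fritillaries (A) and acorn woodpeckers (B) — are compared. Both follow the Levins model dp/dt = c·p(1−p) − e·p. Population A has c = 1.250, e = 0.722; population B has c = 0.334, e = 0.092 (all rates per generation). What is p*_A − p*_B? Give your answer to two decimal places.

-0.30

A: p*_A = 1 − 0.722/1.250 = 0.4224.
B: p*_B = 1 − 0.092/0.334 = 0.7246.
p*_A − p*_B = 0.4224 − 0.7246 = -0.3022.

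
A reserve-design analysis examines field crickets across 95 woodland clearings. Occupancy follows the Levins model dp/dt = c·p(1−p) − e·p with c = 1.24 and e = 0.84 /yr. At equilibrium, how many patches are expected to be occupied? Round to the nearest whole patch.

31

p* = 1 − e/c = 1 − 0.84/1.24 = 0.3226.
Expected occupied patches = N × p* = 95 × 0.3226 = 30.65 ≈ 31.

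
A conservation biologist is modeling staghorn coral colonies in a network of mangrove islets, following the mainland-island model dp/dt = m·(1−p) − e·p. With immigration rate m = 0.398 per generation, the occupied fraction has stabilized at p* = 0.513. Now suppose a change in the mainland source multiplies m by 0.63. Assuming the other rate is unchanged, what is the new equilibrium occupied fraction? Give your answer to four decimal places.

0.3989

Balance m(1−p*) = e·p* gives e = m(1−p*)/p* = 0.398×0.48700/0.51300 = 0.37783.
New p* = m/(m+e) = 0.25074/(0.25074+0.37783) = 0.39891.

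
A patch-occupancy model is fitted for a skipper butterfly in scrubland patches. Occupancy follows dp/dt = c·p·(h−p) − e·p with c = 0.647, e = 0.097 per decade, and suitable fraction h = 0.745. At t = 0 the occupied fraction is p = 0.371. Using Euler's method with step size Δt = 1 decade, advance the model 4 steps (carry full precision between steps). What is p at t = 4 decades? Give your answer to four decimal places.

Update rule: p ← p + [c·p·(h−p) − e·p]·Δt with Δt = 1.
step 1: Δp = +0.05379, p = 0.42479
step 2: Δp = +0.04680, p = 0.47159
step 3: Δp = +0.03768, p = 0.50927
step 4: Δp = +0.02827, p = 0.53754

0.5375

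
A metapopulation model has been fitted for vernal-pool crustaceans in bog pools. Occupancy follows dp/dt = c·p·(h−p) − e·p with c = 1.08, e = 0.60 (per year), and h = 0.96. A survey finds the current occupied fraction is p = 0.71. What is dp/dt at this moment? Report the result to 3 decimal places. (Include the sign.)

Colonization term: c·p·(h−p) = 1.08×0.71×0.2500 = 0.19170.
Extinction term: e·p = 0.42600.
dp/dt = 0.19170 − 0.42600 = -0.23430.

-0.234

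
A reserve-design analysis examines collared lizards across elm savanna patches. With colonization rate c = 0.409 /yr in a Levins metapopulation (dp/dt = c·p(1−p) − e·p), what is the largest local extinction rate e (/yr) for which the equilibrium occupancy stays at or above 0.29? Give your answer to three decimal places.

0.290

1 − e/c ≥ 0.29 ⇒ e ≤ c(1 − 0.29) = 0.409 × 0.7100.
e_max = 0.2904.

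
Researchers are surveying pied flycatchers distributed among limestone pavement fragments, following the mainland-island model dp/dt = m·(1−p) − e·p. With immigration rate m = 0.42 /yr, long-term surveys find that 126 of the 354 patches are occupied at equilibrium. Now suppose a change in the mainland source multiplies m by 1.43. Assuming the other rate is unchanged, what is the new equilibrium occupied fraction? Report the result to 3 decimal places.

Observed p* = 126/354 = 0.35593.
Balance m(1−p*) = e·p* gives e = m(1−p*)/p* = 0.42×0.64407/0.35593 = 0.76001.
New p* = m/(m+e) = 0.60060/(0.60060+0.76001) = 0.44142.

0.441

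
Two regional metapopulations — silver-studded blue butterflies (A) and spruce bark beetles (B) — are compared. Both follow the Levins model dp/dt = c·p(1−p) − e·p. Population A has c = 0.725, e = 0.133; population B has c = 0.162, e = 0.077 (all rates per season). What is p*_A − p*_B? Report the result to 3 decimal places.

A: p*_A = 1 − 0.133/0.725 = 0.8166.
B: p*_B = 1 − 0.077/0.162 = 0.5247.
p*_A − p*_B = 0.8166 − 0.5247 = 0.2919.

0.292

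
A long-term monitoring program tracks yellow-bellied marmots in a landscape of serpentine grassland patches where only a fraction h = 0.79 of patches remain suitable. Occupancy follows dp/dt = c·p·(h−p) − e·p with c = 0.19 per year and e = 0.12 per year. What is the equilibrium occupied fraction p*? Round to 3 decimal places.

0.158

Setting dp/dt = 0 and dividing by p* gives c·(h−p*) = e.
So p* = h − e/c = 0.79 − 0.12/0.19 = 0.79 − 0.6316 = 0.1584.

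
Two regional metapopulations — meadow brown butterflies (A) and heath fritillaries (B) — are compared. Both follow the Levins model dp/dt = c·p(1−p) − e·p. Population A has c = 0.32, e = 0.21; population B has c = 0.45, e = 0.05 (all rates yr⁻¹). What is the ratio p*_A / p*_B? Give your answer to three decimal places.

A: p*_A = 1 − 0.21/0.32 = 0.3438.
B: p*_B = 1 − 0.05/0.45 = 0.8889.
p*_A / p*_B = 0.3438/0.8889 = 0.3867.

0.387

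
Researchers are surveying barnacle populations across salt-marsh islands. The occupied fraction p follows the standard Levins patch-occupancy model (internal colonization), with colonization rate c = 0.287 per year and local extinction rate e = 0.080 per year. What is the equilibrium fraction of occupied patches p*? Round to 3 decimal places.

0.721

Setting dp/dt = 0 and dividing through by p* gives c·(1−p*) = e.
So p* = 1 − e/c = 1 − 0.080/0.287 = 1 − 0.2787 = 0.7213.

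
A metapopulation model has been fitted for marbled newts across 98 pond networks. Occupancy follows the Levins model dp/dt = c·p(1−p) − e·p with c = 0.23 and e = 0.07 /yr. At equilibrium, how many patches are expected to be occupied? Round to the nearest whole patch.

p* = 1 − e/c = 1 − 0.07/0.23 = 0.6957.
Expected occupied patches = N × p* = 98 × 0.6957 = 68.17 ≈ 68.

68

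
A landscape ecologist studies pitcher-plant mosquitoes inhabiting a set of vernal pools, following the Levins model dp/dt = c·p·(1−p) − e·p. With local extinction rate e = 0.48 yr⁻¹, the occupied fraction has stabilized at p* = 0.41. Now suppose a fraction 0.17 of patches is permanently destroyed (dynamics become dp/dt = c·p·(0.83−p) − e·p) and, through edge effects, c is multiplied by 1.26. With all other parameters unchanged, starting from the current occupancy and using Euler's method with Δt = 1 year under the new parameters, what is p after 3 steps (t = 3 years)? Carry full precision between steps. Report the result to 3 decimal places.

0.372

Balance c(1−p*) = e gives c = e/(1 − 0.41000) = 0.48/0.59000 = 0.81356.
Starting from p₀ = 0.41000; update p ← p + (dp/dt)·Δt with the new parameters.
p: 0.41000 → 0.38972  (Δp = -0.02028)
p: 0.38972 → 0.37854  (Δp = -0.01118)
p: 0.37854 → 0.37203  (Δp = -0.00652)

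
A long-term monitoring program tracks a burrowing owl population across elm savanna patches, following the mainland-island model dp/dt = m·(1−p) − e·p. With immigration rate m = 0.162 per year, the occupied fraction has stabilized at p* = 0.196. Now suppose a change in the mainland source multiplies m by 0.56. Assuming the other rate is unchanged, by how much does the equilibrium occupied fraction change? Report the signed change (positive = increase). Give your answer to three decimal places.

Balance m(1−p*) = e·p* gives e = m(1−p*)/p* = 0.162×0.80400/0.19600 = 0.66453.
New p* = m/(m+e) = 0.09072/(0.09072+0.66453) = 0.12012.
Δp* = 0.12012 − 0.19600 = -0.07588.

-0.076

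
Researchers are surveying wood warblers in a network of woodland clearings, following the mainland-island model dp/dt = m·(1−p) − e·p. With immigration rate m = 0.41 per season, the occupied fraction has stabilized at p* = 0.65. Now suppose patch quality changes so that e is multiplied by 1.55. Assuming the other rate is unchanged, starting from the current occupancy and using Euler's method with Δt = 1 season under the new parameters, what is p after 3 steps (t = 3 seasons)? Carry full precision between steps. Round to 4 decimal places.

0.5467

Balance m(1−p*) = e·p* gives e = m(1−p*)/p* = 0.41×0.35000/0.65000 = 0.22077.
Starting from p₀ = 0.65000; update p ← p + (dp/dt)·Δt with the new parameters.
p: 0.65000 → 0.57107  (Δp = -0.07893)
p: 0.57107 → 0.55152  (Δp = -0.01956)
p: 0.55152 → 0.54667  (Δp = -0.00485)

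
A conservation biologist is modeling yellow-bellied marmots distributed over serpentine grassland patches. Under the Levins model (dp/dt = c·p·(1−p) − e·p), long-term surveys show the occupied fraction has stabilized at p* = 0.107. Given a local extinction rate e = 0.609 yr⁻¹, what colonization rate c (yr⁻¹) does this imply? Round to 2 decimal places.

0.68

At equilibrium c(1−p*) = e, so c = e/(1−p*).
c = 0.609/(1 − 0.107) = 0.609/0.8930 = 0.6820.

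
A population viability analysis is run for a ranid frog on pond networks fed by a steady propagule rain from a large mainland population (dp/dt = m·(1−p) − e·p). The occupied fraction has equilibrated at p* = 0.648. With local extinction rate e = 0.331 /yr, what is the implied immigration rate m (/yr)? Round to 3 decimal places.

At equilibrium m(1−p*) = e·p*, so m = e·p*/(1−p*).
m = 0.331 × 0.648 / 0.3520 = 0.2145/0.3520 = 0.6093.

0.609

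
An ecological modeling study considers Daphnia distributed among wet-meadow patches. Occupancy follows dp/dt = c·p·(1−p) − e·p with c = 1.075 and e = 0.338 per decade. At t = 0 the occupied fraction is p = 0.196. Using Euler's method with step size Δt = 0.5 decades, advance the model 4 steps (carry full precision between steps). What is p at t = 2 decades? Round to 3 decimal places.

Update rule: p ← p + [c·p·(1−p) − e·p]·Δt with Δt = 0.5.
  1  |  dp/dt·Δt = +0.051577  |  p_1 = 0.247577
  2  |  dp/dt·Δt = +0.058286  |  p_2 = 0.305864
  3  |  dp/dt·Δt = +0.062426  |  p_3 = 0.368290
  4  |  dp/dt·Δt = +0.062810  |  p_4 = 0.431100

0.431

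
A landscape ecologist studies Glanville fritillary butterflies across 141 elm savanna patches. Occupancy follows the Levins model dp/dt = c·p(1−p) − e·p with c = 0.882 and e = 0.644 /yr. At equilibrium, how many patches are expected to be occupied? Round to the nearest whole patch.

p* = 1 − e/c = 1 − 0.644/0.882 = 0.2698.
Expected occupied patches = N × p* = 141 × 0.2698 = 38.05 ≈ 38.

38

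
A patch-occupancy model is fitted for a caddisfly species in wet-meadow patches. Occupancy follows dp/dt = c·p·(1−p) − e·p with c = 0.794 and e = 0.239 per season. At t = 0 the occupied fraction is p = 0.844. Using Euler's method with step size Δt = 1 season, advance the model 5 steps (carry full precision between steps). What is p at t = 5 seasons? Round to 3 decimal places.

Update rule: p ← p + [c·p·(1−p) − e·p]·Δt with Δt = 1.
p: 0.84400 → 0.74683  (Δp = -0.09717)
p: 0.74683 → 0.71846  (Δp = -0.02836)
p: 0.71846 → 0.70736  (Δp = -0.01111)
p: 0.70736 → 0.70266  (Δp = -0.00470)
p: 0.70266 → 0.70061  (Δp = -0.00205)

0.701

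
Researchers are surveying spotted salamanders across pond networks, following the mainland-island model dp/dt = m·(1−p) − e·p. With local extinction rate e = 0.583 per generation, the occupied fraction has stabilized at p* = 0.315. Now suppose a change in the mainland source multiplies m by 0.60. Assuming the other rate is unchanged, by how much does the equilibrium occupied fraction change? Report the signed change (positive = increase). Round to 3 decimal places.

Balance m(1−p*) = e·p* gives m = e·p*/(1−p*) = 0.583×0.31500/0.68500 = 0.26809.
New p* = m/(m+e) = 0.16085/(0.16085+0.58300) = 0.21624.
Δp* = 0.21624 − 0.31500 = -0.09876.

-0.099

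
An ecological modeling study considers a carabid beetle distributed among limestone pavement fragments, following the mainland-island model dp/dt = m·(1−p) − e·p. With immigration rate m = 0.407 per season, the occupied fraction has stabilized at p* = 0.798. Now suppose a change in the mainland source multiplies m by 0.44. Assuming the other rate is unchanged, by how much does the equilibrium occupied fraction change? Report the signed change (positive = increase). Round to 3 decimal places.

Balance m(1−p*) = e·p* gives e = m(1−p*)/p* = 0.407×0.20200/0.79800 = 0.10303.
New p* = m/(m+e) = 0.17908/(0.17908+0.10303) = 0.63479.
Δp* = 0.63479 − 0.79800 = -0.16321.

-0.163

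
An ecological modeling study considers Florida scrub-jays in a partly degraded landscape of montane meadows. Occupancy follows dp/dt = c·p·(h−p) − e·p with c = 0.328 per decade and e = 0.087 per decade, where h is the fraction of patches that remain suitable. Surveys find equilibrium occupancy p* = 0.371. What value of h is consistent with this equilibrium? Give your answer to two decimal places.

0.64

At equilibrium c(h−p*) = e, so h = p* + e/c.
h = 0.371 + 0.087/0.328 = 0.371 + 0.2652 = 0.6362.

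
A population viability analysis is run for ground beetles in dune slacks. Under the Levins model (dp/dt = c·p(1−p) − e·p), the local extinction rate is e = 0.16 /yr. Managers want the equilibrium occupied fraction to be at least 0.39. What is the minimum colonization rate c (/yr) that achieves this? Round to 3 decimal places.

0.262

p* = 1 − e/c ≥ 0.39 requires e/c ≤ 0.6100, i.e. c ≥ e/0.6100.
c_min = 0.16/0.6100 = 0.2623.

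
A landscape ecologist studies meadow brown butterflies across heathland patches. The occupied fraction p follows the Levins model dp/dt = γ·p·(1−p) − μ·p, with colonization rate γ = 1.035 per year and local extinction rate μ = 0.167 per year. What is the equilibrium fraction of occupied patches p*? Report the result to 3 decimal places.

0.839

Setting dp/dt = 0 and dividing through by p* gives γ·(1−p*) = μ.
So p* = 1 − μ/γ = 1 − 0.167/1.035 = 1 − 0.1614 = 0.8386.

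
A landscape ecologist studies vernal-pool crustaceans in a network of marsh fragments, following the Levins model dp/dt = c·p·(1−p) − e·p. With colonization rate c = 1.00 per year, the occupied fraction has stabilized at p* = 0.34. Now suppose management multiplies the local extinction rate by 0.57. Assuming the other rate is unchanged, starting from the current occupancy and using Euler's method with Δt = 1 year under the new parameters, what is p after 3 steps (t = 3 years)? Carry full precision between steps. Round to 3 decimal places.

Balance c(1−p*) = e gives e = 1.00×(1 − 0.34000) = 0.66000.
Starting from p₀ = 0.34000; update p ← p + (dp/dt)·Δt with the new parameters.
t = 1: p = 0.34000 + (+0.09649) = 0.43649
t = 2: p = 0.43649 + (+0.08176) = 0.51825
t = 3: p = 0.51825 + (+0.05470) = 0.57295

0.573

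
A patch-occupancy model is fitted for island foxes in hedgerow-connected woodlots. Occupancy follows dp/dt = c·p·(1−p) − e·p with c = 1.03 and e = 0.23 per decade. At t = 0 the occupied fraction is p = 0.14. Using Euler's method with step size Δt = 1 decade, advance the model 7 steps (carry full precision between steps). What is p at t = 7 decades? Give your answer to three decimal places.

Update rule: p ← p + [c·p·(1−p) − e·p]·Δt with Δt = 1.
step 1: Δp = +0.09181, p = 0.23181
step 2: Δp = +0.13010, p = 0.36191
step 3: Δp = +0.15462, p = 0.51653
step 4: Δp = +0.13842, p = 0.65495
step 5: Δp = +0.08213, p = 0.73708
step 6: Δp = +0.03008, p = 0.76716
step 7: Δp = +0.00754, p = 0.77470

0.775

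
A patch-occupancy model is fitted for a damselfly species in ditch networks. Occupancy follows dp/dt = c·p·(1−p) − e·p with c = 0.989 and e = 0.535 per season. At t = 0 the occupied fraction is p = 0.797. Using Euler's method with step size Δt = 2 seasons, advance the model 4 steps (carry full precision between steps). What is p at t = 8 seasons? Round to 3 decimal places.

Update rule: p ← p + [c·p·(1−p) − e·p]·Δt with Δt = 2.
  1  |  dp/dt·Δt = -0.532767  |  p_1 = 0.264233
  2  |  dp/dt·Δt = +0.101821  |  p_2 = 0.366054
  3  |  dp/dt·Δt = +0.067334  |  p_3 = 0.433388
  4  |  dp/dt·Δt = +0.021998  |  p_4 = 0.455386

0.455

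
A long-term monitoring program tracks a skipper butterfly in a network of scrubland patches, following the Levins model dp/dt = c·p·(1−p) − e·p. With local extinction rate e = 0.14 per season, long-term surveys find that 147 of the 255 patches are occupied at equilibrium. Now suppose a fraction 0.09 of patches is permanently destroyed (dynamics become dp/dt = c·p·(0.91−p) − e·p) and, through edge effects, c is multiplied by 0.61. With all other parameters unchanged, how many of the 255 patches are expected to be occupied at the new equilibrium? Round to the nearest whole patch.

Observed p* = 147/255 = 0.57647.
Balance c(1−p*) = e gives c = e/(1 − 0.57647) = 0.14/0.42353 = 0.33056.
New p* = 0.91 − e/c = 0.91 − 0.14000/0.20164 = 0.21569.
Expected occupied = 255 × 0.21569 = 55.00 ≈ 55.

55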